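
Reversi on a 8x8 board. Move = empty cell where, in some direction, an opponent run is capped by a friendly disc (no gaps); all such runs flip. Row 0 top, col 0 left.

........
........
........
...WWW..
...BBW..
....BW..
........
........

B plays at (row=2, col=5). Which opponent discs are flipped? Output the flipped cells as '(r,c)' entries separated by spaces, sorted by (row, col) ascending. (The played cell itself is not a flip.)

Answer: (3,4)

Derivation:
Dir NW: first cell '.' (not opp) -> no flip
Dir N: first cell '.' (not opp) -> no flip
Dir NE: first cell '.' (not opp) -> no flip
Dir W: first cell '.' (not opp) -> no flip
Dir E: first cell '.' (not opp) -> no flip
Dir SW: opp run (3,4) capped by B -> flip
Dir S: opp run (3,5) (4,5) (5,5), next='.' -> no flip
Dir SE: first cell '.' (not opp) -> no flip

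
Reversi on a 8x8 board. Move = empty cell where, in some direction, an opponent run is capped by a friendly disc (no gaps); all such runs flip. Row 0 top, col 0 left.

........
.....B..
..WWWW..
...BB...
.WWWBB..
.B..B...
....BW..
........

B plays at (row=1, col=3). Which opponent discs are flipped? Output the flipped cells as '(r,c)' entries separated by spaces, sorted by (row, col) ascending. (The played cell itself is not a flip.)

Answer: (2,3)

Derivation:
Dir NW: first cell '.' (not opp) -> no flip
Dir N: first cell '.' (not opp) -> no flip
Dir NE: first cell '.' (not opp) -> no flip
Dir W: first cell '.' (not opp) -> no flip
Dir E: first cell '.' (not opp) -> no flip
Dir SW: opp run (2,2), next='.' -> no flip
Dir S: opp run (2,3) capped by B -> flip
Dir SE: opp run (2,4), next='.' -> no flip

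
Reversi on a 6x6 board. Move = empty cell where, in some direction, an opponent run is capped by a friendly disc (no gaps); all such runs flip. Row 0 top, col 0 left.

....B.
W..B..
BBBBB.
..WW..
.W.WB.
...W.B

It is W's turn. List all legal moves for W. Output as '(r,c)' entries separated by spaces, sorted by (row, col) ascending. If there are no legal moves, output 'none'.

(0,2): no bracket -> illegal
(0,3): flips 2 -> legal
(0,5): no bracket -> illegal
(1,1): flips 1 -> legal
(1,2): flips 1 -> legal
(1,4): flips 1 -> legal
(1,5): flips 1 -> legal
(2,5): no bracket -> illegal
(3,0): flips 1 -> legal
(3,1): no bracket -> illegal
(3,4): no bracket -> illegal
(3,5): flips 1 -> legal
(4,5): flips 1 -> legal
(5,4): no bracket -> illegal

Answer: (0,3) (1,1) (1,2) (1,4) (1,5) (3,0) (3,5) (4,5)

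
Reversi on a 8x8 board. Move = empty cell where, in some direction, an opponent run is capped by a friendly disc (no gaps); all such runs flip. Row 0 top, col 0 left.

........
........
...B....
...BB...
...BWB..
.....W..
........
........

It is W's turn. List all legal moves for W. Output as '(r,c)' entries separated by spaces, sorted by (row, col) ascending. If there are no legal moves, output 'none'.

Answer: (2,2) (2,4) (3,5) (4,2) (4,6)

Derivation:
(1,2): no bracket -> illegal
(1,3): no bracket -> illegal
(1,4): no bracket -> illegal
(2,2): flips 1 -> legal
(2,4): flips 1 -> legal
(2,5): no bracket -> illegal
(3,2): no bracket -> illegal
(3,5): flips 1 -> legal
(3,6): no bracket -> illegal
(4,2): flips 1 -> legal
(4,6): flips 1 -> legal
(5,2): no bracket -> illegal
(5,3): no bracket -> illegal
(5,4): no bracket -> illegal
(5,6): no bracket -> illegal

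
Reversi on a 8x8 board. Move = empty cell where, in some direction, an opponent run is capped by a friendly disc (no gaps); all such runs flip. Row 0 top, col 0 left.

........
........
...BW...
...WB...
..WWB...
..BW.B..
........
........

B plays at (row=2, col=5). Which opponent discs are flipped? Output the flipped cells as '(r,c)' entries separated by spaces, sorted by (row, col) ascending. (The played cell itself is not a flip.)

Dir NW: first cell '.' (not opp) -> no flip
Dir N: first cell '.' (not opp) -> no flip
Dir NE: first cell '.' (not opp) -> no flip
Dir W: opp run (2,4) capped by B -> flip
Dir E: first cell '.' (not opp) -> no flip
Dir SW: first cell 'B' (not opp) -> no flip
Dir S: first cell '.' (not opp) -> no flip
Dir SE: first cell '.' (not opp) -> no flip

Answer: (2,4)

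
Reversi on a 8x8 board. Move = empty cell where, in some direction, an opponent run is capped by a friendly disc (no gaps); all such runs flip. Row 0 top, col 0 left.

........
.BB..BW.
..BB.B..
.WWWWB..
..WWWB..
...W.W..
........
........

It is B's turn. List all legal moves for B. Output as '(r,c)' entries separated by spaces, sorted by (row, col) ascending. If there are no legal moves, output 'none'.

(0,5): no bracket -> illegal
(0,6): no bracket -> illegal
(0,7): flips 1 -> legal
(1,7): flips 1 -> legal
(2,0): no bracket -> illegal
(2,1): no bracket -> illegal
(2,4): no bracket -> illegal
(2,6): no bracket -> illegal
(2,7): no bracket -> illegal
(3,0): flips 4 -> legal
(4,0): flips 1 -> legal
(4,1): flips 4 -> legal
(4,6): no bracket -> illegal
(5,1): no bracket -> illegal
(5,2): flips 4 -> legal
(5,4): no bracket -> illegal
(5,6): no bracket -> illegal
(6,2): flips 2 -> legal
(6,3): flips 3 -> legal
(6,4): no bracket -> illegal
(6,5): flips 1 -> legal
(6,6): flips 3 -> legal

Answer: (0,7) (1,7) (3,0) (4,0) (4,1) (5,2) (6,2) (6,3) (6,5) (6,6)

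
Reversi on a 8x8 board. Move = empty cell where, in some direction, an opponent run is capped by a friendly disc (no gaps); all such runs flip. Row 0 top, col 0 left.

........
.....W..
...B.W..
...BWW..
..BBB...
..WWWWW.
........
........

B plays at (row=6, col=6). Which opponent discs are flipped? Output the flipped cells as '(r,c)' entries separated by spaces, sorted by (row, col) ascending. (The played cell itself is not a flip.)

Answer: (5,5)

Derivation:
Dir NW: opp run (5,5) capped by B -> flip
Dir N: opp run (5,6), next='.' -> no flip
Dir NE: first cell '.' (not opp) -> no flip
Dir W: first cell '.' (not opp) -> no flip
Dir E: first cell '.' (not opp) -> no flip
Dir SW: first cell '.' (not opp) -> no flip
Dir S: first cell '.' (not opp) -> no flip
Dir SE: first cell '.' (not opp) -> no flip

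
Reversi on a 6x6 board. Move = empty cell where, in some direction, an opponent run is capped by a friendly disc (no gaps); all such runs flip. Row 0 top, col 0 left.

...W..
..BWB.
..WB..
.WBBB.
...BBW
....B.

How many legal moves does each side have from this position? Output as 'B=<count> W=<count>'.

Answer: B=3 W=11

Derivation:
-- B to move --
(0,2): no bracket -> illegal
(0,4): no bracket -> illegal
(1,1): flips 1 -> legal
(2,0): no bracket -> illegal
(2,1): flips 1 -> legal
(2,4): no bracket -> illegal
(3,0): flips 1 -> legal
(3,5): no bracket -> illegal
(4,0): no bracket -> illegal
(4,1): no bracket -> illegal
(4,2): no bracket -> illegal
(5,5): no bracket -> illegal
B mobility = 3
-- W to move --
(0,1): flips 3 -> legal
(0,2): flips 1 -> legal
(0,4): no bracket -> illegal
(0,5): no bracket -> illegal
(1,1): flips 1 -> legal
(1,5): flips 1 -> legal
(2,1): flips 1 -> legal
(2,4): flips 1 -> legal
(2,5): flips 1 -> legal
(3,5): flips 3 -> legal
(4,1): no bracket -> illegal
(4,2): flips 3 -> legal
(5,2): no bracket -> illegal
(5,3): flips 3 -> legal
(5,5): flips 2 -> legal
W mobility = 11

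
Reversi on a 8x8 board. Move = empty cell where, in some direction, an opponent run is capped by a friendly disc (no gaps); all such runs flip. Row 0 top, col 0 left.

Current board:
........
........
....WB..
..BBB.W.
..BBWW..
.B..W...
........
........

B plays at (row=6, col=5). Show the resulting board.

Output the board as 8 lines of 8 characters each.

Answer: ........
........
....WB..
..BBB.W.
..BBWW..
.B..B...
.....B..
........

Derivation:
Place B at (6,5); scan 8 dirs for brackets.
Dir NW: opp run (5,4) capped by B -> flip
Dir N: first cell '.' (not opp) -> no flip
Dir NE: first cell '.' (not opp) -> no flip
Dir W: first cell '.' (not opp) -> no flip
Dir E: first cell '.' (not opp) -> no flip
Dir SW: first cell '.' (not opp) -> no flip
Dir S: first cell '.' (not opp) -> no flip
Dir SE: first cell '.' (not opp) -> no flip
All flips: (5,4)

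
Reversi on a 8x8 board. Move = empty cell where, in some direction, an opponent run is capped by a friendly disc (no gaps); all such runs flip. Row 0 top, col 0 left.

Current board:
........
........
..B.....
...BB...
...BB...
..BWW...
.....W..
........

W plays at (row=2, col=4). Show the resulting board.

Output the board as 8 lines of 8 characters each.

Place W at (2,4); scan 8 dirs for brackets.
Dir NW: first cell '.' (not opp) -> no flip
Dir N: first cell '.' (not opp) -> no flip
Dir NE: first cell '.' (not opp) -> no flip
Dir W: first cell '.' (not opp) -> no flip
Dir E: first cell '.' (not opp) -> no flip
Dir SW: opp run (3,3), next='.' -> no flip
Dir S: opp run (3,4) (4,4) capped by W -> flip
Dir SE: first cell '.' (not opp) -> no flip
All flips: (3,4) (4,4)

Answer: ........
........
..B.W...
...BW...
...BW...
..BWW...
.....W..
........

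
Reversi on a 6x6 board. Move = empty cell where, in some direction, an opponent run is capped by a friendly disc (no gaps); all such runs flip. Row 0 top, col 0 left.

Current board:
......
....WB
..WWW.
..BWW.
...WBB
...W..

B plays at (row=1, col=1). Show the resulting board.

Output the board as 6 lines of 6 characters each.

Place B at (1,1); scan 8 dirs for brackets.
Dir NW: first cell '.' (not opp) -> no flip
Dir N: first cell '.' (not opp) -> no flip
Dir NE: first cell '.' (not opp) -> no flip
Dir W: first cell '.' (not opp) -> no flip
Dir E: first cell '.' (not opp) -> no flip
Dir SW: first cell '.' (not opp) -> no flip
Dir S: first cell '.' (not opp) -> no flip
Dir SE: opp run (2,2) (3,3) capped by B -> flip
All flips: (2,2) (3,3)

Answer: ......
.B..WB
..BWW.
..BBW.
...WBB
...W..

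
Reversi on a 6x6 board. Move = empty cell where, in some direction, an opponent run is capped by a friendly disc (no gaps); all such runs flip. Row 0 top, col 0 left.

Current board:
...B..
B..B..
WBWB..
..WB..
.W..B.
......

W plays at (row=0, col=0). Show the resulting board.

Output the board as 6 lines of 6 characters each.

Answer: W..B..
W..B..
WBWB..
..WB..
.W..B.
......

Derivation:
Place W at (0,0); scan 8 dirs for brackets.
Dir NW: edge -> no flip
Dir N: edge -> no flip
Dir NE: edge -> no flip
Dir W: edge -> no flip
Dir E: first cell '.' (not opp) -> no flip
Dir SW: edge -> no flip
Dir S: opp run (1,0) capped by W -> flip
Dir SE: first cell '.' (not opp) -> no flip
All flips: (1,0)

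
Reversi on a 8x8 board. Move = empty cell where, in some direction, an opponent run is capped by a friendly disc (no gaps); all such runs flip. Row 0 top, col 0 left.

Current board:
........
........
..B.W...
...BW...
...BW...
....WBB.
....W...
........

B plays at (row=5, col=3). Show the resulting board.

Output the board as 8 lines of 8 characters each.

Answer: ........
........
..B.W...
...BW...
...BW...
...BBBB.
....W...
........

Derivation:
Place B at (5,3); scan 8 dirs for brackets.
Dir NW: first cell '.' (not opp) -> no flip
Dir N: first cell 'B' (not opp) -> no flip
Dir NE: opp run (4,4), next='.' -> no flip
Dir W: first cell '.' (not opp) -> no flip
Dir E: opp run (5,4) capped by B -> flip
Dir SW: first cell '.' (not opp) -> no flip
Dir S: first cell '.' (not opp) -> no flip
Dir SE: opp run (6,4), next='.' -> no flip
All flips: (5,4)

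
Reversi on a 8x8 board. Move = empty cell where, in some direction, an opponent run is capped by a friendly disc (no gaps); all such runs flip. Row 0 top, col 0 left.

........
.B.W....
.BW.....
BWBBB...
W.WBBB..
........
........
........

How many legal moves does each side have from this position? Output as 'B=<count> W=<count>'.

Answer: B=6 W=7

Derivation:
-- B to move --
(0,2): no bracket -> illegal
(0,3): no bracket -> illegal
(0,4): no bracket -> illegal
(1,2): flips 1 -> legal
(1,4): no bracket -> illegal
(2,0): no bracket -> illegal
(2,3): flips 1 -> legal
(2,4): no bracket -> illegal
(4,1): flips 2 -> legal
(5,0): flips 1 -> legal
(5,1): flips 1 -> legal
(5,2): flips 1 -> legal
(5,3): no bracket -> illegal
B mobility = 6
-- W to move --
(0,0): flips 1 -> legal
(0,1): flips 2 -> legal
(0,2): no bracket -> illegal
(1,0): no bracket -> illegal
(1,2): no bracket -> illegal
(2,0): flips 2 -> legal
(2,3): no bracket -> illegal
(2,4): flips 1 -> legal
(2,5): no bracket -> illegal
(3,5): flips 3 -> legal
(3,6): no bracket -> illegal
(4,1): no bracket -> illegal
(4,6): flips 3 -> legal
(5,2): no bracket -> illegal
(5,3): no bracket -> illegal
(5,4): no bracket -> illegal
(5,5): flips 2 -> legal
(5,6): no bracket -> illegal
W mobility = 7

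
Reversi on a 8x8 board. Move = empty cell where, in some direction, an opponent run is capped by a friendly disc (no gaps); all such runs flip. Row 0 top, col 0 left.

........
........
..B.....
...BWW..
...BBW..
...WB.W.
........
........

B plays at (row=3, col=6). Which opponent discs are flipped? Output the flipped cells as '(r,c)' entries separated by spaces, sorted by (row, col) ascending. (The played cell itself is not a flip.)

Answer: (3,4) (3,5) (4,5)

Derivation:
Dir NW: first cell '.' (not opp) -> no flip
Dir N: first cell '.' (not opp) -> no flip
Dir NE: first cell '.' (not opp) -> no flip
Dir W: opp run (3,5) (3,4) capped by B -> flip
Dir E: first cell '.' (not opp) -> no flip
Dir SW: opp run (4,5) capped by B -> flip
Dir S: first cell '.' (not opp) -> no flip
Dir SE: first cell '.' (not opp) -> no flip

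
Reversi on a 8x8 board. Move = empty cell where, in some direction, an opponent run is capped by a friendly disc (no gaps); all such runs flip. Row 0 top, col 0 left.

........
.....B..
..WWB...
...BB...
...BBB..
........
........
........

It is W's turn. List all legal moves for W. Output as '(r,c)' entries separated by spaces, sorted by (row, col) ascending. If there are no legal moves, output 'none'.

Answer: (2,5) (5,3) (5,5) (5,6)

Derivation:
(0,4): no bracket -> illegal
(0,5): no bracket -> illegal
(0,6): no bracket -> illegal
(1,3): no bracket -> illegal
(1,4): no bracket -> illegal
(1,6): no bracket -> illegal
(2,5): flips 1 -> legal
(2,6): no bracket -> illegal
(3,2): no bracket -> illegal
(3,5): no bracket -> illegal
(3,6): no bracket -> illegal
(4,2): no bracket -> illegal
(4,6): no bracket -> illegal
(5,2): no bracket -> illegal
(5,3): flips 2 -> legal
(5,4): no bracket -> illegal
(5,5): flips 2 -> legal
(5,6): flips 2 -> legal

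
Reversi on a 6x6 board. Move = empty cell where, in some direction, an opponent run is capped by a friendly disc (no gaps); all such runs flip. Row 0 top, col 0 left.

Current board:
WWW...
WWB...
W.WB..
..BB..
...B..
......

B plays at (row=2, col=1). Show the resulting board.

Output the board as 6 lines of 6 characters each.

Place B at (2,1); scan 8 dirs for brackets.
Dir NW: opp run (1,0), next=edge -> no flip
Dir N: opp run (1,1) (0,1), next=edge -> no flip
Dir NE: first cell 'B' (not opp) -> no flip
Dir W: opp run (2,0), next=edge -> no flip
Dir E: opp run (2,2) capped by B -> flip
Dir SW: first cell '.' (not opp) -> no flip
Dir S: first cell '.' (not opp) -> no flip
Dir SE: first cell 'B' (not opp) -> no flip
All flips: (2,2)

Answer: WWW...
WWB...
WBBB..
..BB..
...B..
......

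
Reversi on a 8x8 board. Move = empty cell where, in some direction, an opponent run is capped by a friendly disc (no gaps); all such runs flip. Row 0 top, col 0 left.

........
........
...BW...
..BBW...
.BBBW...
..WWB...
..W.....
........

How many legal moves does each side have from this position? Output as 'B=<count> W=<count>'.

-- B to move --
(1,3): no bracket -> illegal
(1,4): flips 3 -> legal
(1,5): flips 1 -> legal
(2,5): flips 2 -> legal
(3,5): flips 1 -> legal
(4,5): flips 2 -> legal
(5,1): flips 2 -> legal
(5,5): flips 1 -> legal
(6,1): flips 1 -> legal
(6,3): flips 2 -> legal
(6,4): flips 1 -> legal
(7,1): no bracket -> illegal
(7,2): flips 2 -> legal
(7,3): no bracket -> illegal
B mobility = 11
-- W to move --
(1,2): flips 1 -> legal
(1,3): flips 3 -> legal
(1,4): no bracket -> illegal
(2,1): no bracket -> illegal
(2,2): flips 4 -> legal
(3,0): flips 1 -> legal
(3,1): flips 3 -> legal
(4,0): flips 3 -> legal
(4,5): no bracket -> illegal
(5,0): no bracket -> illegal
(5,1): flips 2 -> legal
(5,5): flips 1 -> legal
(6,3): no bracket -> illegal
(6,4): flips 1 -> legal
(6,5): no bracket -> illegal
W mobility = 9

Answer: B=11 W=9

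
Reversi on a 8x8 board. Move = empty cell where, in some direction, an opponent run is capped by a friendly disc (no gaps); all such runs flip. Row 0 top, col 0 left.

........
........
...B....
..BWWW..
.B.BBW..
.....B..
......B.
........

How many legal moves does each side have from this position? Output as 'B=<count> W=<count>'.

-- B to move --
(2,2): flips 1 -> legal
(2,4): flips 1 -> legal
(2,5): flips 3 -> legal
(2,6): flips 1 -> legal
(3,6): flips 3 -> legal
(4,2): no bracket -> illegal
(4,6): flips 1 -> legal
(5,4): no bracket -> illegal
(5,6): flips 2 -> legal
B mobility = 7
-- W to move --
(1,2): flips 1 -> legal
(1,3): flips 1 -> legal
(1,4): no bracket -> illegal
(2,1): no bracket -> illegal
(2,2): no bracket -> illegal
(2,4): no bracket -> illegal
(3,0): no bracket -> illegal
(3,1): flips 1 -> legal
(4,0): no bracket -> illegal
(4,2): flips 2 -> legal
(4,6): no bracket -> illegal
(5,0): no bracket -> illegal
(5,1): no bracket -> illegal
(5,2): flips 1 -> legal
(5,3): flips 2 -> legal
(5,4): flips 1 -> legal
(5,6): no bracket -> illegal
(5,7): no bracket -> illegal
(6,4): no bracket -> illegal
(6,5): flips 1 -> legal
(6,7): no bracket -> illegal
(7,5): no bracket -> illegal
(7,6): no bracket -> illegal
(7,7): flips 3 -> legal
W mobility = 9

Answer: B=7 W=9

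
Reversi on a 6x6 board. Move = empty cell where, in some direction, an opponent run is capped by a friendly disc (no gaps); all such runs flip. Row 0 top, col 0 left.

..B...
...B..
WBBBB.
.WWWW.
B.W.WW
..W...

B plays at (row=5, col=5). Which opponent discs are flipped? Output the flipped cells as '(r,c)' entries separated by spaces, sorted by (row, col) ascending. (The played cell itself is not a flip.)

Answer: (3,3) (4,4)

Derivation:
Dir NW: opp run (4,4) (3,3) capped by B -> flip
Dir N: opp run (4,5), next='.' -> no flip
Dir NE: edge -> no flip
Dir W: first cell '.' (not opp) -> no flip
Dir E: edge -> no flip
Dir SW: edge -> no flip
Dir S: edge -> no flip
Dir SE: edge -> no flip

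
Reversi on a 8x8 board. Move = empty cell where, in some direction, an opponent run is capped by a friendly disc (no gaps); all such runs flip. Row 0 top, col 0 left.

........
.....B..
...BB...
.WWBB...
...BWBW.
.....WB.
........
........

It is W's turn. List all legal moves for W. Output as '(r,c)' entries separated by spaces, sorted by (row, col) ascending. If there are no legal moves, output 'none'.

Answer: (1,4) (2,2) (3,5) (4,2) (5,4) (5,7) (6,6)

Derivation:
(0,4): no bracket -> illegal
(0,5): no bracket -> illegal
(0,6): no bracket -> illegal
(1,2): no bracket -> illegal
(1,3): no bracket -> illegal
(1,4): flips 3 -> legal
(1,6): no bracket -> illegal
(2,2): flips 1 -> legal
(2,5): no bracket -> illegal
(2,6): no bracket -> illegal
(3,5): flips 3 -> legal
(3,6): no bracket -> illegal
(4,2): flips 1 -> legal
(4,7): no bracket -> illegal
(5,2): no bracket -> illegal
(5,3): no bracket -> illegal
(5,4): flips 1 -> legal
(5,7): flips 1 -> legal
(6,5): no bracket -> illegal
(6,6): flips 1 -> legal
(6,7): no bracket -> illegal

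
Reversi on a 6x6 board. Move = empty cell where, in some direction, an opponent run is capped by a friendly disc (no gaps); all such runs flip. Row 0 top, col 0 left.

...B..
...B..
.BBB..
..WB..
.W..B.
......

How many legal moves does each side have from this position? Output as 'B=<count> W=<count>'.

-- B to move --
(3,0): no bracket -> illegal
(3,1): flips 1 -> legal
(4,0): no bracket -> illegal
(4,2): flips 1 -> legal
(4,3): flips 1 -> legal
(5,0): flips 2 -> legal
(5,1): no bracket -> illegal
(5,2): no bracket -> illegal
B mobility = 4
-- W to move --
(0,2): no bracket -> illegal
(0,4): no bracket -> illegal
(1,0): flips 1 -> legal
(1,1): no bracket -> illegal
(1,2): flips 1 -> legal
(1,4): flips 1 -> legal
(2,0): no bracket -> illegal
(2,4): no bracket -> illegal
(3,0): no bracket -> illegal
(3,1): no bracket -> illegal
(3,4): flips 1 -> legal
(3,5): no bracket -> illegal
(4,2): no bracket -> illegal
(4,3): no bracket -> illegal
(4,5): no bracket -> illegal
(5,3): no bracket -> illegal
(5,4): no bracket -> illegal
(5,5): no bracket -> illegal
W mobility = 4

Answer: B=4 W=4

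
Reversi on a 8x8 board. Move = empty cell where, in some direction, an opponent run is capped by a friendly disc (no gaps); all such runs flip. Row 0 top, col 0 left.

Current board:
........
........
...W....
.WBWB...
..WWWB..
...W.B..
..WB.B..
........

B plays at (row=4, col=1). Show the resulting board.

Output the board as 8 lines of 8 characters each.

Answer: ........
........
...W....
.WBWB...
.BBBBB..
...W.B..
..WB.B..
........

Derivation:
Place B at (4,1); scan 8 dirs for brackets.
Dir NW: first cell '.' (not opp) -> no flip
Dir N: opp run (3,1), next='.' -> no flip
Dir NE: first cell 'B' (not opp) -> no flip
Dir W: first cell '.' (not opp) -> no flip
Dir E: opp run (4,2) (4,3) (4,4) capped by B -> flip
Dir SW: first cell '.' (not opp) -> no flip
Dir S: first cell '.' (not opp) -> no flip
Dir SE: first cell '.' (not opp) -> no flip
All flips: (4,2) (4,3) (4,4)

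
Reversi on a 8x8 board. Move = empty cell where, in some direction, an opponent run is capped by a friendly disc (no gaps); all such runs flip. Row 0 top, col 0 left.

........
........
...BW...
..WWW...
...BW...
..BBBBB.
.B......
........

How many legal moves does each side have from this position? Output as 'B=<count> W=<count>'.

Answer: B=7 W=11

Derivation:
-- B to move --
(1,3): no bracket -> illegal
(1,4): flips 3 -> legal
(1,5): no bracket -> illegal
(2,1): flips 1 -> legal
(2,2): flips 2 -> legal
(2,5): flips 2 -> legal
(3,1): no bracket -> illegal
(3,5): flips 1 -> legal
(4,1): flips 1 -> legal
(4,2): no bracket -> illegal
(4,5): flips 2 -> legal
B mobility = 7
-- W to move --
(1,2): flips 1 -> legal
(1,3): flips 1 -> legal
(1,4): flips 1 -> legal
(2,2): flips 1 -> legal
(4,1): no bracket -> illegal
(4,2): flips 1 -> legal
(4,5): no bracket -> illegal
(4,6): no bracket -> illegal
(4,7): no bracket -> illegal
(5,0): no bracket -> illegal
(5,1): no bracket -> illegal
(5,7): no bracket -> illegal
(6,0): no bracket -> illegal
(6,2): flips 1 -> legal
(6,3): flips 2 -> legal
(6,4): flips 1 -> legal
(6,5): flips 2 -> legal
(6,6): flips 1 -> legal
(6,7): no bracket -> illegal
(7,0): flips 3 -> legal
(7,1): no bracket -> illegal
(7,2): no bracket -> illegal
W mobility = 11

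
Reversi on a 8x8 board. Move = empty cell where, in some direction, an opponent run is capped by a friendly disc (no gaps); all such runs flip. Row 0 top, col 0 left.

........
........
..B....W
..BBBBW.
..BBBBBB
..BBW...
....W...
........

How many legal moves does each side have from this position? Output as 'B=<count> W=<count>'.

-- B to move --
(1,6): no bracket -> illegal
(1,7): no bracket -> illegal
(2,5): flips 1 -> legal
(2,6): flips 1 -> legal
(3,7): flips 1 -> legal
(5,5): flips 1 -> legal
(6,3): flips 1 -> legal
(6,5): flips 1 -> legal
(7,3): no bracket -> illegal
(7,4): flips 2 -> legal
(7,5): flips 1 -> legal
B mobility = 8
-- W to move --
(1,1): no bracket -> illegal
(1,2): no bracket -> illegal
(1,3): no bracket -> illegal
(2,1): flips 2 -> legal
(2,3): no bracket -> illegal
(2,4): flips 2 -> legal
(2,5): no bracket -> illegal
(2,6): no bracket -> illegal
(3,1): flips 6 -> legal
(3,7): no bracket -> illegal
(4,1): no bracket -> illegal
(5,1): flips 2 -> legal
(5,5): no bracket -> illegal
(5,6): flips 1 -> legal
(5,7): no bracket -> illegal
(6,1): no bracket -> illegal
(6,2): no bracket -> illegal
(6,3): no bracket -> illegal
W mobility = 5

Answer: B=8 W=5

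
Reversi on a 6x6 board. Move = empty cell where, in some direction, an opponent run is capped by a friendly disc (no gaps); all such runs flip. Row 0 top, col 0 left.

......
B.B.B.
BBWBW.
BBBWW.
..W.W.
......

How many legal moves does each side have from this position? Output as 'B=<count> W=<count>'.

-- B to move --
(1,1): no bracket -> illegal
(1,3): flips 1 -> legal
(1,5): no bracket -> illegal
(2,5): flips 1 -> legal
(3,5): flips 2 -> legal
(4,1): no bracket -> illegal
(4,3): flips 1 -> legal
(4,5): flips 1 -> legal
(5,1): no bracket -> illegal
(5,2): flips 1 -> legal
(5,3): flips 1 -> legal
(5,4): flips 3 -> legal
(5,5): no bracket -> illegal
B mobility = 8
-- W to move --
(0,0): no bracket -> illegal
(0,1): flips 2 -> legal
(0,2): flips 1 -> legal
(0,3): no bracket -> illegal
(0,4): flips 1 -> legal
(0,5): no bracket -> illegal
(1,1): no bracket -> illegal
(1,3): flips 1 -> legal
(1,5): no bracket -> illegal
(2,5): no bracket -> illegal
(4,0): flips 1 -> legal
(4,1): no bracket -> illegal
(4,3): no bracket -> illegal
W mobility = 5

Answer: B=8 W=5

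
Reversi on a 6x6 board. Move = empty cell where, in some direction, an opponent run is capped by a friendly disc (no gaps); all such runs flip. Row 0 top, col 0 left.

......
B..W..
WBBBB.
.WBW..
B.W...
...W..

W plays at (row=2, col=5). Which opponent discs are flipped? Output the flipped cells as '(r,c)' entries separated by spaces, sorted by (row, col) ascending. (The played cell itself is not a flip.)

Answer: (2,1) (2,2) (2,3) (2,4)

Derivation:
Dir NW: first cell '.' (not opp) -> no flip
Dir N: first cell '.' (not opp) -> no flip
Dir NE: edge -> no flip
Dir W: opp run (2,4) (2,3) (2,2) (2,1) capped by W -> flip
Dir E: edge -> no flip
Dir SW: first cell '.' (not opp) -> no flip
Dir S: first cell '.' (not opp) -> no flip
Dir SE: edge -> no flip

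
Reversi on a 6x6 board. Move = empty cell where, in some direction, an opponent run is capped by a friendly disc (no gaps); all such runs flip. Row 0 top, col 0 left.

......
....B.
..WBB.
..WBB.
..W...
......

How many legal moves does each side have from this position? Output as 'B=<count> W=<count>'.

Answer: B=5 W=5

Derivation:
-- B to move --
(1,1): flips 1 -> legal
(1,2): no bracket -> illegal
(1,3): no bracket -> illegal
(2,1): flips 1 -> legal
(3,1): flips 1 -> legal
(4,1): flips 1 -> legal
(4,3): no bracket -> illegal
(5,1): flips 1 -> legal
(5,2): no bracket -> illegal
(5,3): no bracket -> illegal
B mobility = 5
-- W to move --
(0,3): no bracket -> illegal
(0,4): no bracket -> illegal
(0,5): flips 2 -> legal
(1,2): no bracket -> illegal
(1,3): no bracket -> illegal
(1,5): flips 2 -> legal
(2,5): flips 2 -> legal
(3,5): flips 2 -> legal
(4,3): no bracket -> illegal
(4,4): flips 1 -> legal
(4,5): no bracket -> illegal
W mobility = 5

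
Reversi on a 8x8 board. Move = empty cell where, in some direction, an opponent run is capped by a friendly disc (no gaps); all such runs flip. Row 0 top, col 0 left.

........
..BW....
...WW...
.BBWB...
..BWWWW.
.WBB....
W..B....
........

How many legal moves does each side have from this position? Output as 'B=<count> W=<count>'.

Answer: B=8 W=11

Derivation:
-- B to move --
(0,2): no bracket -> illegal
(0,3): flips 4 -> legal
(0,4): no bracket -> illegal
(1,4): flips 3 -> legal
(1,5): flips 2 -> legal
(2,2): no bracket -> illegal
(2,5): no bracket -> illegal
(3,5): flips 1 -> legal
(3,6): no bracket -> illegal
(3,7): no bracket -> illegal
(4,0): no bracket -> illegal
(4,1): no bracket -> illegal
(4,7): flips 4 -> legal
(5,0): flips 1 -> legal
(5,4): flips 2 -> legal
(5,5): no bracket -> illegal
(5,6): flips 1 -> legal
(5,7): no bracket -> illegal
(6,1): no bracket -> illegal
(6,2): no bracket -> illegal
(7,0): no bracket -> illegal
(7,1): no bracket -> illegal
B mobility = 8
-- W to move --
(0,1): flips 1 -> legal
(0,2): no bracket -> illegal
(0,3): no bracket -> illegal
(1,1): flips 1 -> legal
(2,0): no bracket -> illegal
(2,1): flips 1 -> legal
(2,2): no bracket -> illegal
(2,5): flips 1 -> legal
(3,0): flips 2 -> legal
(3,5): flips 1 -> legal
(4,0): no bracket -> illegal
(4,1): flips 2 -> legal
(5,4): flips 2 -> legal
(6,1): flips 1 -> legal
(6,2): flips 1 -> legal
(6,4): no bracket -> illegal
(7,2): no bracket -> illegal
(7,3): flips 2 -> legal
(7,4): no bracket -> illegal
W mobility = 11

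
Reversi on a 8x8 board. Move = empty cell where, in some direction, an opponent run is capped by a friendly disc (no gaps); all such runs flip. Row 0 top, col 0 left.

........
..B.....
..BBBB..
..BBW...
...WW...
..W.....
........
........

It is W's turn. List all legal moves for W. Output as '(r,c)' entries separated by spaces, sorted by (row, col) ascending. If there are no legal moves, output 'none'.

(0,1): flips 2 -> legal
(0,2): no bracket -> illegal
(0,3): no bracket -> illegal
(1,1): flips 2 -> legal
(1,3): flips 2 -> legal
(1,4): flips 1 -> legal
(1,5): no bracket -> illegal
(1,6): flips 1 -> legal
(2,1): flips 1 -> legal
(2,6): no bracket -> illegal
(3,1): flips 2 -> legal
(3,5): no bracket -> illegal
(3,6): no bracket -> illegal
(4,1): no bracket -> illegal
(4,2): no bracket -> illegal

Answer: (0,1) (1,1) (1,3) (1,4) (1,6) (2,1) (3,1)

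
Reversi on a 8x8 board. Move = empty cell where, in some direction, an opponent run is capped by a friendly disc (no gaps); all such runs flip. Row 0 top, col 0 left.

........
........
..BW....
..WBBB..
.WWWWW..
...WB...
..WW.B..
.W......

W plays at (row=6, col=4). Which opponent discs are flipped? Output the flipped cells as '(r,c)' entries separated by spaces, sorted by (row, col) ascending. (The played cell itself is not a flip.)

Answer: (5,4)

Derivation:
Dir NW: first cell 'W' (not opp) -> no flip
Dir N: opp run (5,4) capped by W -> flip
Dir NE: first cell '.' (not opp) -> no flip
Dir W: first cell 'W' (not opp) -> no flip
Dir E: opp run (6,5), next='.' -> no flip
Dir SW: first cell '.' (not opp) -> no flip
Dir S: first cell '.' (not opp) -> no flip
Dir SE: first cell '.' (not opp) -> no flip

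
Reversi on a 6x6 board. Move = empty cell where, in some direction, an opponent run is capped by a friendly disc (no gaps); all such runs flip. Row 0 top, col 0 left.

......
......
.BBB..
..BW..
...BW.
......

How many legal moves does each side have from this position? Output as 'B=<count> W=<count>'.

-- B to move --
(2,4): no bracket -> illegal
(3,4): flips 1 -> legal
(3,5): no bracket -> illegal
(4,2): no bracket -> illegal
(4,5): flips 1 -> legal
(5,3): no bracket -> illegal
(5,4): no bracket -> illegal
(5,5): flips 2 -> legal
B mobility = 3
-- W to move --
(1,0): no bracket -> illegal
(1,1): flips 1 -> legal
(1,2): no bracket -> illegal
(1,3): flips 1 -> legal
(1,4): no bracket -> illegal
(2,0): no bracket -> illegal
(2,4): no bracket -> illegal
(3,0): no bracket -> illegal
(3,1): flips 1 -> legal
(3,4): no bracket -> illegal
(4,1): no bracket -> illegal
(4,2): flips 1 -> legal
(5,2): no bracket -> illegal
(5,3): flips 1 -> legal
(5,4): no bracket -> illegal
W mobility = 5

Answer: B=3 W=5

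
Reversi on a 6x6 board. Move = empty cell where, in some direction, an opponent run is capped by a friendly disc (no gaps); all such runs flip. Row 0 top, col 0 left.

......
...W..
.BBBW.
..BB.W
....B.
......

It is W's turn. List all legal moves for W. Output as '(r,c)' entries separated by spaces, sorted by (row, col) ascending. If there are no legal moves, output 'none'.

Answer: (2,0) (3,1) (4,2) (4,3) (5,3)

Derivation:
(1,0): no bracket -> illegal
(1,1): no bracket -> illegal
(1,2): no bracket -> illegal
(1,4): no bracket -> illegal
(2,0): flips 3 -> legal
(3,0): no bracket -> illegal
(3,1): flips 1 -> legal
(3,4): no bracket -> illegal
(4,1): no bracket -> illegal
(4,2): flips 1 -> legal
(4,3): flips 2 -> legal
(4,5): no bracket -> illegal
(5,3): flips 1 -> legal
(5,4): no bracket -> illegal
(5,5): no bracket -> illegal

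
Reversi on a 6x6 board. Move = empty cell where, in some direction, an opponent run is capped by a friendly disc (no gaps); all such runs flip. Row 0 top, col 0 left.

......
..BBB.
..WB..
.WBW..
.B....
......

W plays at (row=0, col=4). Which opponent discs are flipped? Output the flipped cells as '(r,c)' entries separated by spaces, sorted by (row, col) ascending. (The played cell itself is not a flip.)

Answer: (1,3)

Derivation:
Dir NW: edge -> no flip
Dir N: edge -> no flip
Dir NE: edge -> no flip
Dir W: first cell '.' (not opp) -> no flip
Dir E: first cell '.' (not opp) -> no flip
Dir SW: opp run (1,3) capped by W -> flip
Dir S: opp run (1,4), next='.' -> no flip
Dir SE: first cell '.' (not opp) -> no flip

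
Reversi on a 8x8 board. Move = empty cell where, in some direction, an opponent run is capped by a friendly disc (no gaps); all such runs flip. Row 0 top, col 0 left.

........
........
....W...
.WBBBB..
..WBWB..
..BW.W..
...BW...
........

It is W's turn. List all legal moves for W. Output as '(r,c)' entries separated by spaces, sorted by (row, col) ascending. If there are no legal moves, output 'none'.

Answer: (2,2) (2,3) (2,5) (2,6) (3,6) (4,6) (5,1) (6,2) (7,3)

Derivation:
(2,1): no bracket -> illegal
(2,2): flips 2 -> legal
(2,3): flips 2 -> legal
(2,5): flips 2 -> legal
(2,6): flips 1 -> legal
(3,6): flips 4 -> legal
(4,1): no bracket -> illegal
(4,6): flips 2 -> legal
(5,1): flips 1 -> legal
(5,4): no bracket -> illegal
(5,6): no bracket -> illegal
(6,1): no bracket -> illegal
(6,2): flips 2 -> legal
(7,2): no bracket -> illegal
(7,3): flips 1 -> legal
(7,4): no bracket -> illegal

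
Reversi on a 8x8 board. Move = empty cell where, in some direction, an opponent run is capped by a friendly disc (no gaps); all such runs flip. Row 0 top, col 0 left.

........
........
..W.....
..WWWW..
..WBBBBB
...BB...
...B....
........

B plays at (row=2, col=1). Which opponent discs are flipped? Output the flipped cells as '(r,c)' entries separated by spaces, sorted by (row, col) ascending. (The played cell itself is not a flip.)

Dir NW: first cell '.' (not opp) -> no flip
Dir N: first cell '.' (not opp) -> no flip
Dir NE: first cell '.' (not opp) -> no flip
Dir W: first cell '.' (not opp) -> no flip
Dir E: opp run (2,2), next='.' -> no flip
Dir SW: first cell '.' (not opp) -> no flip
Dir S: first cell '.' (not opp) -> no flip
Dir SE: opp run (3,2) capped by B -> flip

Answer: (3,2)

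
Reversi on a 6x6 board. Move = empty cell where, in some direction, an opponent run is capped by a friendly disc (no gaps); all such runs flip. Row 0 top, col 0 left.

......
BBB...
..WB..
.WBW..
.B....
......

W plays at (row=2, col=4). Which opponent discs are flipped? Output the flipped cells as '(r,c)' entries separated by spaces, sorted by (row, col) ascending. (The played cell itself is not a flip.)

Dir NW: first cell '.' (not opp) -> no flip
Dir N: first cell '.' (not opp) -> no flip
Dir NE: first cell '.' (not opp) -> no flip
Dir W: opp run (2,3) capped by W -> flip
Dir E: first cell '.' (not opp) -> no flip
Dir SW: first cell 'W' (not opp) -> no flip
Dir S: first cell '.' (not opp) -> no flip
Dir SE: first cell '.' (not opp) -> no flip

Answer: (2,3)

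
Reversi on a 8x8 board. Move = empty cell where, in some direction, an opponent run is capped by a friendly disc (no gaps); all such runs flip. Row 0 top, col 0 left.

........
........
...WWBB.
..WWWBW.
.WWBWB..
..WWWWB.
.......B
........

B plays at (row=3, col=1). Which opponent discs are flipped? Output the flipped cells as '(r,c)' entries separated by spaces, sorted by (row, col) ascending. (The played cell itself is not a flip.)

Dir NW: first cell '.' (not opp) -> no flip
Dir N: first cell '.' (not opp) -> no flip
Dir NE: first cell '.' (not opp) -> no flip
Dir W: first cell '.' (not opp) -> no flip
Dir E: opp run (3,2) (3,3) (3,4) capped by B -> flip
Dir SW: first cell '.' (not opp) -> no flip
Dir S: opp run (4,1), next='.' -> no flip
Dir SE: opp run (4,2) (5,3), next='.' -> no flip

Answer: (3,2) (3,3) (3,4)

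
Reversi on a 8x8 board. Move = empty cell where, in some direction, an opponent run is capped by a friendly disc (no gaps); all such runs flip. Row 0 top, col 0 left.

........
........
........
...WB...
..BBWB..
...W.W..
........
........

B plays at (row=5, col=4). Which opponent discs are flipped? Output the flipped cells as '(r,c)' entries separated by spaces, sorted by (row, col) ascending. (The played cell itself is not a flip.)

Dir NW: first cell 'B' (not opp) -> no flip
Dir N: opp run (4,4) capped by B -> flip
Dir NE: first cell 'B' (not opp) -> no flip
Dir W: opp run (5,3), next='.' -> no flip
Dir E: opp run (5,5), next='.' -> no flip
Dir SW: first cell '.' (not opp) -> no flip
Dir S: first cell '.' (not opp) -> no flip
Dir SE: first cell '.' (not opp) -> no flip

Answer: (4,4)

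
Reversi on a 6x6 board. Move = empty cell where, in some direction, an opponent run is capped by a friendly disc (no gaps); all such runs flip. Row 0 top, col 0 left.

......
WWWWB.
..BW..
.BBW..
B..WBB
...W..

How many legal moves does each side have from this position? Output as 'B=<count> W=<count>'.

-- B to move --
(0,0): flips 1 -> legal
(0,1): no bracket -> illegal
(0,2): flips 1 -> legal
(0,3): no bracket -> illegal
(0,4): flips 1 -> legal
(2,0): no bracket -> illegal
(2,1): no bracket -> illegal
(2,4): flips 1 -> legal
(3,4): flips 1 -> legal
(4,2): flips 1 -> legal
(5,2): no bracket -> illegal
(5,4): flips 1 -> legal
B mobility = 7
-- W to move --
(0,3): no bracket -> illegal
(0,4): no bracket -> illegal
(0,5): flips 1 -> legal
(1,5): flips 1 -> legal
(2,0): no bracket -> illegal
(2,1): flips 2 -> legal
(2,4): no bracket -> illegal
(2,5): no bracket -> illegal
(3,0): flips 2 -> legal
(3,4): no bracket -> illegal
(3,5): flips 1 -> legal
(4,1): flips 1 -> legal
(4,2): flips 2 -> legal
(5,0): no bracket -> illegal
(5,1): no bracket -> illegal
(5,4): no bracket -> illegal
(5,5): flips 1 -> legal
W mobility = 8

Answer: B=7 W=8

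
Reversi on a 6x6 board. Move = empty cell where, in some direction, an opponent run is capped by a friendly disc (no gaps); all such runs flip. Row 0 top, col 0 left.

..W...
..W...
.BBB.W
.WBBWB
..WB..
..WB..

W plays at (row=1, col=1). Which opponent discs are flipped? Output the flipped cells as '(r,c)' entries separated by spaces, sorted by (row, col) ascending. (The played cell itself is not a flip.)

Dir NW: first cell '.' (not opp) -> no flip
Dir N: first cell '.' (not opp) -> no flip
Dir NE: first cell 'W' (not opp) -> no flip
Dir W: first cell '.' (not opp) -> no flip
Dir E: first cell 'W' (not opp) -> no flip
Dir SW: first cell '.' (not opp) -> no flip
Dir S: opp run (2,1) capped by W -> flip
Dir SE: opp run (2,2) (3,3), next='.' -> no flip

Answer: (2,1)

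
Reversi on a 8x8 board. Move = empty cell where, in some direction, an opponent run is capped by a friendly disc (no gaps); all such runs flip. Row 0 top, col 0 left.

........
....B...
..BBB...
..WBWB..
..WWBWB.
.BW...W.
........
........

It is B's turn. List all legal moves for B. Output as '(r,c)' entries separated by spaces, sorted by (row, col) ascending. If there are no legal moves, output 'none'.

(2,1): no bracket -> illegal
(2,5): no bracket -> illegal
(3,1): flips 1 -> legal
(3,6): no bracket -> illegal
(4,1): flips 3 -> legal
(4,7): no bracket -> illegal
(5,3): flips 2 -> legal
(5,4): no bracket -> illegal
(5,5): flips 1 -> legal
(5,7): no bracket -> illegal
(6,1): no bracket -> illegal
(6,2): flips 3 -> legal
(6,3): no bracket -> illegal
(6,5): no bracket -> illegal
(6,6): flips 1 -> legal
(6,7): flips 3 -> legal

Answer: (3,1) (4,1) (5,3) (5,5) (6,2) (6,6) (6,7)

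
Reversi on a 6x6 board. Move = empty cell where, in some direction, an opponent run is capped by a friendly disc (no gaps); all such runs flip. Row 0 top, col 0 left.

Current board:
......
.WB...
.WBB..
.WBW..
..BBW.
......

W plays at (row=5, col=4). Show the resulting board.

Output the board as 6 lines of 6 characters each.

Answer: ......
.WB...
.WBB..
.WWW..
..BWW.
....W.

Derivation:
Place W at (5,4); scan 8 dirs for brackets.
Dir NW: opp run (4,3) (3,2) capped by W -> flip
Dir N: first cell 'W' (not opp) -> no flip
Dir NE: first cell '.' (not opp) -> no flip
Dir W: first cell '.' (not opp) -> no flip
Dir E: first cell '.' (not opp) -> no flip
Dir SW: edge -> no flip
Dir S: edge -> no flip
Dir SE: edge -> no flip
All flips: (3,2) (4,3)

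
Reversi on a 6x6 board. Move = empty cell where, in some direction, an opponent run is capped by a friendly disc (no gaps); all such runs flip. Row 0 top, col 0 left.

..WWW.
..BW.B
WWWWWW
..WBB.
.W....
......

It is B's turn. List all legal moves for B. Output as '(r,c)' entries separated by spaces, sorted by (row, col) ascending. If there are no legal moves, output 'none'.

(0,1): no bracket -> illegal
(0,5): no bracket -> illegal
(1,0): no bracket -> illegal
(1,1): flips 1 -> legal
(1,4): flips 2 -> legal
(3,0): flips 1 -> legal
(3,1): flips 1 -> legal
(3,5): flips 1 -> legal
(4,0): no bracket -> illegal
(4,2): flips 2 -> legal
(4,3): no bracket -> illegal
(5,0): no bracket -> illegal
(5,1): no bracket -> illegal
(5,2): no bracket -> illegal

Answer: (1,1) (1,4) (3,0) (3,1) (3,5) (4,2)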